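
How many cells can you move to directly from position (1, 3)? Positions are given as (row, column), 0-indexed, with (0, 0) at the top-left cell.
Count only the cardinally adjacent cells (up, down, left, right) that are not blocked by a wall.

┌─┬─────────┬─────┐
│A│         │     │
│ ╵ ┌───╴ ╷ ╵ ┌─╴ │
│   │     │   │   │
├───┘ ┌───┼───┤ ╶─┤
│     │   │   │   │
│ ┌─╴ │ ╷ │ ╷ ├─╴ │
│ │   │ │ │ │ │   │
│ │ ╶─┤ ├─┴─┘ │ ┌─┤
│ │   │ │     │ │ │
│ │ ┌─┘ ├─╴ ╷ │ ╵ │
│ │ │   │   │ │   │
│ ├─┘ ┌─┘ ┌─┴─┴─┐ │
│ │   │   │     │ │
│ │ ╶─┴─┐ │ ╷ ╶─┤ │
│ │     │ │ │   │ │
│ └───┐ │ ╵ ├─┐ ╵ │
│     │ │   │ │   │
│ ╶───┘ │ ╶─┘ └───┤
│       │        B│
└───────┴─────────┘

Checking passable neighbors of (1, 3):
Neighbors: (1, 2), (1, 4)
Count: 2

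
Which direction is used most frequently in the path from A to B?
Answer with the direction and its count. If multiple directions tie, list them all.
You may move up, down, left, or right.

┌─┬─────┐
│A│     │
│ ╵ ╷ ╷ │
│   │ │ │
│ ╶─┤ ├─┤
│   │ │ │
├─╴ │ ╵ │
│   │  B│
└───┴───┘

Directions: down, right, up, right, down, down, down, right
Counts: {'down': 4, 'right': 3, 'up': 1}
Most common: down (4 times)

Solution:

┌─┬─────┐
│A│↱ ↓  │
│ ╵ ╷ ╷ │
│↳ ↑│↓│ │
│ ╶─┤ ├─┤
│   │↓│ │
├─╴ │ ╵ │
│   │↳ B│
└───┴───┘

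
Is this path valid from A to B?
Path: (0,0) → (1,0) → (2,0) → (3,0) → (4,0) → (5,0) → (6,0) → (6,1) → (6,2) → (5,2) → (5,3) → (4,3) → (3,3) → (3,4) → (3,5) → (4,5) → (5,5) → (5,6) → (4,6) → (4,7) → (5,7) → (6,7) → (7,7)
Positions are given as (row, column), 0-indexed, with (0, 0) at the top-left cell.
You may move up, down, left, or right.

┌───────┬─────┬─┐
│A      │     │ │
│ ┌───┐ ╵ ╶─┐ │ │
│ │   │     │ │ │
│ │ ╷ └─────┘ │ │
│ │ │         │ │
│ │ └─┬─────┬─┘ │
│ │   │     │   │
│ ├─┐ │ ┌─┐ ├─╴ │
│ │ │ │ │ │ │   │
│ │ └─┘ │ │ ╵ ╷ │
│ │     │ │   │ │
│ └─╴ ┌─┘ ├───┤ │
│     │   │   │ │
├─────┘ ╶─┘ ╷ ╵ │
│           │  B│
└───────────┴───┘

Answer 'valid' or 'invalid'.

Checking path validity:
Result: All consecutive moves are passable.

valid

Correct solution:

┌───────┬─────┬─┐
│A      │     │ │
│ ┌───┐ ╵ ╶─┐ │ │
│↓│   │     │ │ │
│ │ ╷ └─────┘ │ │
│↓│ │         │ │
│ │ └─┬─────┬─┘ │
│↓│   │↱ → ↓│   │
│ ├─┐ │ ┌─┐ ├─╴ │
│↓│ │ │↑│ │↓│↱ ↓│
│ │ └─┘ │ │ ╵ ╷ │
│↓│  ↱ ↑│ │↳ ↑│↓│
│ └─╴ ┌─┘ ├───┤ │
│↳ → ↑│   │   │↓│
├─────┘ ╶─┘ ╷ ╵ │
│           │  B│
└───────────┴───┘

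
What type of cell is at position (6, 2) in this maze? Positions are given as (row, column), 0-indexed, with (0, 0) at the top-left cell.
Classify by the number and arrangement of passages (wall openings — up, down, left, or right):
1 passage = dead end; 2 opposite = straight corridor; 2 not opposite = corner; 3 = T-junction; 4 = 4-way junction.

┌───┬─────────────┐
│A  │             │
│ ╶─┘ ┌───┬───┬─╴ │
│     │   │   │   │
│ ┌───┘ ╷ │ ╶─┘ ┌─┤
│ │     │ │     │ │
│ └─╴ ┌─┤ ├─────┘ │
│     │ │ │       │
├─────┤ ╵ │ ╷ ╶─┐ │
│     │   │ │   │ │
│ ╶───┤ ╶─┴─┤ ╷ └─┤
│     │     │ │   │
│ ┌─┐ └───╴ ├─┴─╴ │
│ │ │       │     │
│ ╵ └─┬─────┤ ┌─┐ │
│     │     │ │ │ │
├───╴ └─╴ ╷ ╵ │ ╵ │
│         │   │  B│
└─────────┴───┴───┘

Checking cell at (6, 2):
Number of passages: 2
Cell type: corner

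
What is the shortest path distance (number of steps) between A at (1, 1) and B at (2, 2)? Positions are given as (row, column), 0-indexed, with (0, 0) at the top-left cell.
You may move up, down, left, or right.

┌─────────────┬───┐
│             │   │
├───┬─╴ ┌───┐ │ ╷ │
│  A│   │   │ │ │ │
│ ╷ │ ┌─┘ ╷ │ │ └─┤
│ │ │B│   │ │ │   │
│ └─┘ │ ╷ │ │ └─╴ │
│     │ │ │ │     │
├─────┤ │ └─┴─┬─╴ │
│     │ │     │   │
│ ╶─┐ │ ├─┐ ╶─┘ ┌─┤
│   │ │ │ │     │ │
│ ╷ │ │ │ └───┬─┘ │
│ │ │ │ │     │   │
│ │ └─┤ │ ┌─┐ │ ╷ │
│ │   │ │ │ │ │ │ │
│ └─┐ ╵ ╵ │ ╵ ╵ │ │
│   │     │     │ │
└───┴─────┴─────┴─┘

Finding path from (1, 1) to (2, 2):
Path: (1,1) → (1,0) → (2,0) → (3,0) → (3,1) → (3,2) → (2,2)
Distance: 6 steps

Solution:

┌─────────────┬───┐
│             │   │
├───┬─╴ ┌───┐ │ ╷ │
│↓ A│   │   │ │ │ │
│ ╷ │ ┌─┘ ╷ │ │ └─┤
│↓│ │B│   │ │ │   │
│ └─┘ │ ╷ │ │ └─╴ │
│↳ → ↑│ │ │ │     │
├─────┤ │ └─┴─┬─╴ │
│     │ │     │   │
│ ╶─┐ │ ├─┐ ╶─┘ ┌─┤
│   │ │ │ │     │ │
│ ╷ │ │ │ └───┬─┘ │
│ │ │ │ │     │   │
│ │ └─┤ │ ┌─┐ │ ╷ │
│ │   │ │ │ │ │ │ │
│ └─┐ ╵ ╵ │ ╵ ╵ │ │
│   │     │     │ │
└───┴─────┴─────┴─┘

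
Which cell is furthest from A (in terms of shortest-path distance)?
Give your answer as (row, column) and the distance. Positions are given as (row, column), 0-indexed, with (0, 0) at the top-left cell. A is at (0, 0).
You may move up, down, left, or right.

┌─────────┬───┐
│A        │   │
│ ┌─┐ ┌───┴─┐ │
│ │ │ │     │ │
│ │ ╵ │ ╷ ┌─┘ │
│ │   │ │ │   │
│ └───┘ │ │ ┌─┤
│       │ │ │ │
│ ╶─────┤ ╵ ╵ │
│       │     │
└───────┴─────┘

Computing BFS distances from A to all cells:
Furthest cell: (0, 5)
Distance: 19 steps

Path from A to the furthest cell:

┌─────────┬───┐
│A        │B ↰│
│ ┌─┐ ┌───┴─┐ │
│↓│ │ │↱ ↓  │↑│
│ │ ╵ │ ╷ ┌─┘ │
│↓│   │↑│↓│↱ ↑│
│ └───┘ │ │ ┌─┤
│↳ → → ↑│↓│↑│ │
│ ╶─────┤ ╵ ╵ │
│       │↳ ↑  │
└───────┴─────┘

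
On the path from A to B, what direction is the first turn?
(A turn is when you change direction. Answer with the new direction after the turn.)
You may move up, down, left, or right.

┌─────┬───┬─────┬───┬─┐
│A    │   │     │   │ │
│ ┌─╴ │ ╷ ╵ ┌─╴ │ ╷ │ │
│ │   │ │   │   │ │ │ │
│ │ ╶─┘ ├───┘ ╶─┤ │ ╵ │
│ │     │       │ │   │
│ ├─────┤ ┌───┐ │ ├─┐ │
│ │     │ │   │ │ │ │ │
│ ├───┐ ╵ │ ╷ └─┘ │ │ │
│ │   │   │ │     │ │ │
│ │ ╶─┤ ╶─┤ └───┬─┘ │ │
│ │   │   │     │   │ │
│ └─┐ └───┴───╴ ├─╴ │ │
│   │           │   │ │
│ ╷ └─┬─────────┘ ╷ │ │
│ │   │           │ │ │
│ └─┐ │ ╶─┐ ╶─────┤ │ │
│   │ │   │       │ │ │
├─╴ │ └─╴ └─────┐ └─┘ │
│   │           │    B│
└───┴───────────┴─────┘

Directions: down, down, down, down, down, down, right, down, right, down, down, right, right, up, left, up, right, right, down, right, right, right, down, right, right
First turn direction: right

Solution:

┌─────┬───┬─────┬───┬─┐
│A    │   │     │   │ │
│ ┌─╴ │ ╷ ╵ ┌─╴ │ ╷ │ │
│↓│   │ │   │   │ │ │ │
│ │ ╶─┘ ├───┘ ╶─┤ │ ╵ │
│↓│     │       │ │   │
│ ├─────┤ ┌───┐ │ ├─┐ │
│↓│     │ │   │ │ │ │ │
│ ├───┐ ╵ │ ╷ └─┘ │ │ │
│↓│   │   │ │     │ │ │
│ │ ╶─┤ ╶─┤ └───┬─┘ │ │
│↓│   │   │     │   │ │
│ └─┐ └───┴───╴ ├─╴ │ │
│↳ ↓│           │   │ │
│ ╷ └─┬─────────┘ ╷ │ │
│ │↳ ↓│↱ → ↓      │ │ │
│ └─┐ │ ╶─┐ ╶─────┤ │ │
│   │↓│↑ ↰│↳ → → ↓│ │ │
├─╴ │ └─╴ └─────┐ └─┘ │
│   │↳ → ↑      │↳ → B│
└───┴───────────┴─────┘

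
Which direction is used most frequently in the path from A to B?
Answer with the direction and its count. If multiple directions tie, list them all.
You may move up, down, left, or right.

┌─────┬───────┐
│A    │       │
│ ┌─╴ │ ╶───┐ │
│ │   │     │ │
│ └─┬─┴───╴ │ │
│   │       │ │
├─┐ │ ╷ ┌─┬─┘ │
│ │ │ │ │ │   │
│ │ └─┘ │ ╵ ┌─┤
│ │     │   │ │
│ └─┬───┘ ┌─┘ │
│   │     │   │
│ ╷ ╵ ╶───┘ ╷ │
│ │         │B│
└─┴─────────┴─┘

Directions: down, down, right, down, down, right, right, up, up, right, right, up, left, left, up, right, right, right, down, down, down, left, down, left, down, left, left, down, right, right, right, up, right, down
Counts: {'down': 11, 'right': 12, 'up': 5, 'left': 6}
Most common: right (12 times)

Solution:

┌─────┬───────┐
│A    │↱ → → ↓│
│ ┌─╴ │ ╶───┐ │
│↓│   │↑ ← ↰│↓│
│ └─┬─┴───╴ │ │
│↳ ↓│  ↱ → ↑│↓│
├─┐ │ ╷ ┌─┬─┘ │
│ │↓│ │↑│ │↓ ↲│
│ │ └─┘ │ ╵ ┌─┤
│ │↳ → ↑│↓ ↲│ │
│ └─┬───┘ ┌─┘ │
│   │↓ ← ↲│↱ ↓│
│ ╷ ╵ ╶───┘ ╷ │
│ │  ↳ → → ↑│B│
└─┴─────────┴─┘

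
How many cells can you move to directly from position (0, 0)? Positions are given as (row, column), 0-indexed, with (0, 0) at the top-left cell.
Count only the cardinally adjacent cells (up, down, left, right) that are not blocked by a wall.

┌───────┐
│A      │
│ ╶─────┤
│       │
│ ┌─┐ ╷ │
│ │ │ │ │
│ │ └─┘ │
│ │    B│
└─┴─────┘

Checking passable neighbors of (0, 0):
Neighbors: (1, 0), (0, 1)
Count: 2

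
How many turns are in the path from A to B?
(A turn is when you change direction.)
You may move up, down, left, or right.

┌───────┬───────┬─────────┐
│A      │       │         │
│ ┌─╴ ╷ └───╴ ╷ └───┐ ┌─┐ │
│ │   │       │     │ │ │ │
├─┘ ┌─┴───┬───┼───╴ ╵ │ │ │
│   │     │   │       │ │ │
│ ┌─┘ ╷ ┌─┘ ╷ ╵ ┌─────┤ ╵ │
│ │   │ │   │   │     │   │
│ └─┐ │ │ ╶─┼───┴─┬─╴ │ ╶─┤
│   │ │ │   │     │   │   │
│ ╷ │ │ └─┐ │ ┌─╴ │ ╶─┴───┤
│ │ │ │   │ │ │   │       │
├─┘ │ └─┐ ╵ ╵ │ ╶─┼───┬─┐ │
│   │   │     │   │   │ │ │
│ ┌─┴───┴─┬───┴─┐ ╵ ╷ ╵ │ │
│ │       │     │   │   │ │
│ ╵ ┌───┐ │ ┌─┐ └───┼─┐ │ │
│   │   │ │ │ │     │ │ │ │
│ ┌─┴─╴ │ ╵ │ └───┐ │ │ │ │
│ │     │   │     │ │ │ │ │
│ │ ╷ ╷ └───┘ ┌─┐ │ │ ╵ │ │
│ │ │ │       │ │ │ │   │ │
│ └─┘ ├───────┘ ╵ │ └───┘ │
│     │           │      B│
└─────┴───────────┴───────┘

Directions: right, right, down, left, down, left, down, down, right, down, down, left, down, down, right, up, right, right, right, down, down, right, up, up, right, right, down, right, right, down, down, down, right, right, right
Number of turns: 20

Solution:

┌───────┬───────┬─────────┐
│A → ↓  │       │         │
│ ┌─╴ ╷ └───╴ ╷ └───┐ ┌─┐ │
│ │↓ ↲│       │     │ │ │ │
├─┘ ┌─┴───┬───┼───╴ ╵ │ │ │
│↓ ↲│     │   │       │ │ │
│ ┌─┘ ╷ ┌─┘ ╷ ╵ ┌─────┤ ╵ │
│↓│   │ │   │   │     │   │
│ └─┐ │ │ ╶─┼───┴─┬─╴ │ ╶─┤
│↳ ↓│ │ │   │     │   │   │
│ ╷ │ │ └─┐ │ ┌─╴ │ ╶─┴───┤
│ │↓│ │   │ │ │   │       │
├─┘ │ └─┐ ╵ ╵ │ ╶─┼───┬─┐ │
│↓ ↲│   │     │   │   │ │ │
│ ┌─┴───┴─┬───┴─┐ ╵ ╷ ╵ │ │
│↓│↱ → → ↓│↱ → ↓│   │   │ │
│ ╵ ┌───┐ │ ┌─┐ └───┼─┐ │ │
│↳ ↑│   │↓│↑│ │↳ → ↓│ │ │ │
│ ┌─┴─╴ │ ╵ │ └───┐ │ │ │ │
│ │     │↳ ↑│     │↓│ │ │ │
│ │ ╷ ╷ └───┘ ┌─┐ │ │ ╵ │ │
│ │ │ │       │ │ │↓│   │ │
│ └─┘ ├───────┘ ╵ │ └───┘ │
│     │           │↳ → → B│
└─────┴───────────┴───────┘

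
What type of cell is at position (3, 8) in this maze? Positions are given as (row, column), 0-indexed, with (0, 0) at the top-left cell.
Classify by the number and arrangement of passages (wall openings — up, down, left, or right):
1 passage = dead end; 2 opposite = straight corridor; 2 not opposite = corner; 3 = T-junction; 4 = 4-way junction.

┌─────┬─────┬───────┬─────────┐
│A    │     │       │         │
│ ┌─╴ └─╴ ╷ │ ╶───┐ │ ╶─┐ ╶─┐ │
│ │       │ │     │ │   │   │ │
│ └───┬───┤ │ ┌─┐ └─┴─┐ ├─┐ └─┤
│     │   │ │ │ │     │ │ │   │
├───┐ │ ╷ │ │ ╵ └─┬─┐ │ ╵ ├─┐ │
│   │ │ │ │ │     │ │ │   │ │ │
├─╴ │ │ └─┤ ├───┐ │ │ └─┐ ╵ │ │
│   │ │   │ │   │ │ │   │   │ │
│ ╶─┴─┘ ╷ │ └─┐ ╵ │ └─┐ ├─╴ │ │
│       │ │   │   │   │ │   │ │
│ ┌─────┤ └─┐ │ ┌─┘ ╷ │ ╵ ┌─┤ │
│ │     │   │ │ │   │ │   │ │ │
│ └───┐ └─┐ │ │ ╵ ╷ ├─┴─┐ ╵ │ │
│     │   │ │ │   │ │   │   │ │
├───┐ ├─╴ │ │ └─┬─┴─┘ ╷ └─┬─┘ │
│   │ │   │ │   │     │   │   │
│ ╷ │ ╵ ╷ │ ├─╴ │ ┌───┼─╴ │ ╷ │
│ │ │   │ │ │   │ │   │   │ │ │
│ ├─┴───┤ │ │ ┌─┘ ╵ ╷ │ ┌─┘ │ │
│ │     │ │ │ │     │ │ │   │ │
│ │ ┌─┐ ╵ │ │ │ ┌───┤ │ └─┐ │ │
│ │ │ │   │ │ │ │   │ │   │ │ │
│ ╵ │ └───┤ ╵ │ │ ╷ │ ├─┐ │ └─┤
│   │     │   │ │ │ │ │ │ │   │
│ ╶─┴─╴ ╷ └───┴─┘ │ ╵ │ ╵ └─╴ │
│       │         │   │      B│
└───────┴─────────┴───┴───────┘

Checking cell at (3, 8):
Number of passages: 2
Cell type: corner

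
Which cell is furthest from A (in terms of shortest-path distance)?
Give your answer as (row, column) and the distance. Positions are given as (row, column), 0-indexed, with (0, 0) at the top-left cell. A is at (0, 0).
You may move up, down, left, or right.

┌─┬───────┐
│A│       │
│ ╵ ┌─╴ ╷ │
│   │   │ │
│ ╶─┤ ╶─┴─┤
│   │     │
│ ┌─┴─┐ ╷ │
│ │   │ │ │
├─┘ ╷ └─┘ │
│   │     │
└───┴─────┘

Computing BFS distances from A to all cells:
Furthest cell: (4, 0)
Distance: 18 steps

Path from A to the furthest cell:

┌─┬───────┐
│A│↱ → ↓  │
│ ╵ ┌─╴ ╷ │
│↳ ↑│↓ ↲│ │
│ ╶─┤ ╶─┴─┤
│   │↳ → ↓│
│ ┌─┴─┐ ╷ │
│ │↓ ↰│ │↓│
├─┘ ╷ └─┘ │
│B ↲│↑ ← ↲│
└───┴─────┘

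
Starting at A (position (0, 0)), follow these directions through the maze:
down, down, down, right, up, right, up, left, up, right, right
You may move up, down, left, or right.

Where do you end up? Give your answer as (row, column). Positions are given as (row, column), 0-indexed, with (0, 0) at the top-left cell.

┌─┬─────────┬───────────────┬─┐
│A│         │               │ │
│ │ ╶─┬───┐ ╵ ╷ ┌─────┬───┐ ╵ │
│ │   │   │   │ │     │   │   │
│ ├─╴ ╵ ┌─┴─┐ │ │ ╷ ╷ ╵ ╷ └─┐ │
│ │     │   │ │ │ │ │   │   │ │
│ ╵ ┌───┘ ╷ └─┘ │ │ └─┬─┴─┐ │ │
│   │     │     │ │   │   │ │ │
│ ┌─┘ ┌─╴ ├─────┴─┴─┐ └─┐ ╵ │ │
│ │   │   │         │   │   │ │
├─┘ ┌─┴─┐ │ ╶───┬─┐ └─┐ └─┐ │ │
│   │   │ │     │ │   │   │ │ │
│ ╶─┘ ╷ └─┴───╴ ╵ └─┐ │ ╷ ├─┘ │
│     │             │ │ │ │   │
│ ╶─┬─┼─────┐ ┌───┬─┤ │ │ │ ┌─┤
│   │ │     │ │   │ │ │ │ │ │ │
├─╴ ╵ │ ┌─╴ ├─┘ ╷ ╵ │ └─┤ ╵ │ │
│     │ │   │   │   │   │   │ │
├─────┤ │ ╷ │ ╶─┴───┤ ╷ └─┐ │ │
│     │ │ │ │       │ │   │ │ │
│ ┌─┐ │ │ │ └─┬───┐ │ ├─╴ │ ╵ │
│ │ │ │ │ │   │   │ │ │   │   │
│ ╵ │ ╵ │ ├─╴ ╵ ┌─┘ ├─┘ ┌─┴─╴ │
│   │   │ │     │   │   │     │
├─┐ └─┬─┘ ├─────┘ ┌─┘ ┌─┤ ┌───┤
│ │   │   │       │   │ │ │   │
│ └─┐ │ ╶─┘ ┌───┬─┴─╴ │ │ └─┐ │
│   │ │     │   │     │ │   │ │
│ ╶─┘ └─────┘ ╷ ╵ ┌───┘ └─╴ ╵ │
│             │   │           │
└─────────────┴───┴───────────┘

Following directions step by step:
Start: (0, 0)
  down: (0, 0) → (1, 0)
  down: (1, 0) → (2, 0)
  down: (2, 0) → (3, 0)
  right: (3, 0) → (3, 1)
  up: (3, 1) → (2, 1)
  right: (2, 1) → (2, 2)
  up: (2, 2) → (1, 2)
  left: (1, 2) → (1, 1)
  up: (1, 1) → (0, 1)
  right: (0, 1) → (0, 2)
  right: (0, 2) → (0, 3)
Final position: (0, 3)

Path taken:

┌─┬─────────┬───────────────┬─┐
│A│↱ → B    │               │ │
│ │ ╶─┬───┐ ╵ ╷ ┌─────┬───┐ ╵ │
│↓│↑ ↰│   │   │ │     │   │   │
│ ├─╴ ╵ ┌─┴─┐ │ │ ╷ ╷ ╵ ╷ └─┐ │
│↓│↱ ↑  │   │ │ │ │ │   │   │ │
│ ╵ ┌───┘ ╷ └─┘ │ │ └─┬─┴─┐ │ │
│↳ ↑│     │     │ │   │   │ │ │
│ ┌─┘ ┌─╴ ├─────┴─┴─┐ └─┐ ╵ │ │
│ │   │   │         │   │   │ │
├─┘ ┌─┴─┐ │ ╶───┬─┐ └─┐ └─┐ │ │
│   │   │ │     │ │   │   │ │ │
│ ╶─┘ ╷ └─┴───╴ ╵ └─┐ │ ╷ ├─┘ │
│     │             │ │ │ │   │
│ ╶─┬─┼─────┐ ┌───┬─┤ │ │ │ ┌─┤
│   │ │     │ │   │ │ │ │ │ │ │
├─╴ ╵ │ ┌─╴ ├─┘ ╷ ╵ │ └─┤ ╵ │ │
│     │ │   │   │   │   │   │ │
├─────┤ │ ╷ │ ╶─┴───┤ ╷ └─┐ │ │
│     │ │ │ │       │ │   │ │ │
│ ┌─┐ │ │ │ └─┬───┐ │ ├─╴ │ ╵ │
│ │ │ │ │ │   │   │ │ │   │   │
│ ╵ │ ╵ │ ├─╴ ╵ ┌─┘ ├─┘ ┌─┴─╴ │
│   │   │ │     │   │   │     │
├─┐ └─┬─┘ ├─────┘ ┌─┘ ┌─┤ ┌───┤
│ │   │   │       │   │ │ │   │
│ └─┐ │ ╶─┘ ┌───┬─┴─╴ │ │ └─┐ │
│   │ │     │   │     │ │   │ │
│ ╶─┘ └─────┘ ╷ ╵ ┌───┘ └─╴ ╵ │
│             │   │           │
└─────────────┴───┴───────────┘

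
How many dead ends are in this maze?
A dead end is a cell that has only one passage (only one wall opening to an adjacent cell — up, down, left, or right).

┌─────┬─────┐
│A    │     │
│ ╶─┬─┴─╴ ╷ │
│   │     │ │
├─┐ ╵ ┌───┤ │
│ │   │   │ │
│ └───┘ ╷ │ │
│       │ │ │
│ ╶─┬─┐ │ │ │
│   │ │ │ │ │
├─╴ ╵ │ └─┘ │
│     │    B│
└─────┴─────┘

Checking each cell for number of passages:

Dead ends found at positions:
  (0, 2)
  (0, 3)
  (2, 0)
  (4, 2)
  (4, 4)
  (5, 0)
Total dead ends: 6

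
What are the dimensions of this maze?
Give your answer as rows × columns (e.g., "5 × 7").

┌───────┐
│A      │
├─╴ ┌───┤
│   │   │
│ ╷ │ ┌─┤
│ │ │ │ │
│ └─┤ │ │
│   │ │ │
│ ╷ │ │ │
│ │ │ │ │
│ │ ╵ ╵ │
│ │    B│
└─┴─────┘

Counting the maze dimensions:
Rows (vertical): 6
Columns (horizontal): 4
Dimensions: 6 × 4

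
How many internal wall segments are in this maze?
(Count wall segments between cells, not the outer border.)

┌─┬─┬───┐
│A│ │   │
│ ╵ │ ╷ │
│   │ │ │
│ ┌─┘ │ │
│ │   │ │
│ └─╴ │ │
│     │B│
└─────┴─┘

Counting internal wall segments:
Total internal walls: 9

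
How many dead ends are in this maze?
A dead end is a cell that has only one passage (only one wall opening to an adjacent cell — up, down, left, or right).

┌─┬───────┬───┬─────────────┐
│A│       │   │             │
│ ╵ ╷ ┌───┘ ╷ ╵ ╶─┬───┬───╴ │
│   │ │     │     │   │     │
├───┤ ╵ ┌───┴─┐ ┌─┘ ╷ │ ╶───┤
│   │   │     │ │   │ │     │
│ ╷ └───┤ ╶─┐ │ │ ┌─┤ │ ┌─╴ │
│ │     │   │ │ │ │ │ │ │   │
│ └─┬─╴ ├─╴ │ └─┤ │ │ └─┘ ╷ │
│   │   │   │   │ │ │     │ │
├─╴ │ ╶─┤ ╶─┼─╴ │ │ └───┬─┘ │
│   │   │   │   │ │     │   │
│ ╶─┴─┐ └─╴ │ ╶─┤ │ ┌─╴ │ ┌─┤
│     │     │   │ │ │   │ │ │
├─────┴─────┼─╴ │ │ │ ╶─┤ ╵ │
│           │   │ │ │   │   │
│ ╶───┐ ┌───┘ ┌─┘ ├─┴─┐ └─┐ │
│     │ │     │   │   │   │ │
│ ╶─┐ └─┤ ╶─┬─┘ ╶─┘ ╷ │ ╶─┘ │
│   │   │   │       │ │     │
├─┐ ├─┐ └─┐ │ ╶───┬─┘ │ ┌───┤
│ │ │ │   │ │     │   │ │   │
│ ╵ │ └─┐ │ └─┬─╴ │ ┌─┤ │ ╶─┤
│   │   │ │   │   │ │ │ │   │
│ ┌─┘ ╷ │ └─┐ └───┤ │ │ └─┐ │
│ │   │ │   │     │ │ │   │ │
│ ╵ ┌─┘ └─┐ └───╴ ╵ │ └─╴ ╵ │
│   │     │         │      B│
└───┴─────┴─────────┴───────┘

Checking each cell for number of passages:

Dead ends found at positions:
  (0, 0)
  (0, 4)
  (1, 8)
  (3, 7)
  (3, 9)
  (3, 11)
  (6, 2)
  (6, 13)
  (7, 5)
  (7, 9)
  (8, 3)
  (8, 12)
  (10, 0)
  (10, 2)
  (10, 13)
  (11, 7)
  (11, 10)
  (13, 2)
  (13, 4)
Total dead ends: 19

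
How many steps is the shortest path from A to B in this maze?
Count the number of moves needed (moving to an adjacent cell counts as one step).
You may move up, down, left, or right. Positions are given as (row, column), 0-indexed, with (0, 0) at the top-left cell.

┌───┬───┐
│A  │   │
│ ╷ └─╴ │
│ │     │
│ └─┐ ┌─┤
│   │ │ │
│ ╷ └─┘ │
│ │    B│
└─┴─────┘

Using BFS to find shortest path:
Start: (0, 0), End: (3, 3)
Path found:
(0,0) → (1,0) → (2,0) → (2,1) → (3,1) → (3,2) → (3,3)
Number of steps: 6

Solution:

┌───┬───┐
│A  │   │
│ ╷ └─╴ │
│↓│     │
│ └─┐ ┌─┤
│↳ ↓│ │ │
│ ╷ └─┘ │
│ │↳ → B│
└─┴─────┘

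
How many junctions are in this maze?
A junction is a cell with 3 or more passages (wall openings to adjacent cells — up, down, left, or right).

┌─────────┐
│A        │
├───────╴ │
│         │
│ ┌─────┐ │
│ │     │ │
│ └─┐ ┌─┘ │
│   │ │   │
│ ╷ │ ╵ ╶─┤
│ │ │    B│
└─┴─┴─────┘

Checking each cell for number of passages:

Junctions found (3+ passages):
  (1, 4): 3 passages
  (2, 2): 3 passages
  (3, 0): 3 passages
  (4, 3): 3 passages
Total junctions: 4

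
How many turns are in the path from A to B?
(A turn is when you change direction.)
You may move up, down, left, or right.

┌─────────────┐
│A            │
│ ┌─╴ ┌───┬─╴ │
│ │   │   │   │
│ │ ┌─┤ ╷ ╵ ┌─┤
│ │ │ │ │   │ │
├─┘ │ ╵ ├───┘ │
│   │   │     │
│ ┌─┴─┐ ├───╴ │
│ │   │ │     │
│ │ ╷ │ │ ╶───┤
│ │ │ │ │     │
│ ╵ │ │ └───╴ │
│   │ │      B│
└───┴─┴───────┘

Directions: right, right, right, right, right, right, down, left, down, left, up, left, down, down, down, down, down, right, right, right
Number of turns: 8

Solution:

┌─────────────┐
│A → → → → → ↓│
│ ┌─╴ ┌───┬─╴ │
│ │   │↓ ↰│↓ ↲│
│ │ ┌─┤ ╷ ╵ ┌─┤
│ │ │ │↓│↑ ↲│ │
├─┘ │ ╵ ├───┘ │
│   │  ↓│     │
│ ┌─┴─┐ ├───╴ │
│ │   │↓│     │
│ │ ╷ │ │ ╶───┤
│ │ │ │↓│     │
│ ╵ │ │ └───╴ │
│   │ │↳ → → B│
└───┴─┴───────┘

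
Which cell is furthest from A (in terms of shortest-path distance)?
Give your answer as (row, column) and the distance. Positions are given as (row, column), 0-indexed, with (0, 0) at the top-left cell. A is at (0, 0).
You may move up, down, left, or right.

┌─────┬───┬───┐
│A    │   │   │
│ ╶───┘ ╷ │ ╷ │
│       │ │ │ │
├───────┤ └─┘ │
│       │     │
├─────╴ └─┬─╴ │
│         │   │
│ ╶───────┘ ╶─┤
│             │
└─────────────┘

Computing BFS distances from A to all cells:
Furthest cell: (2, 0)
Distance: 26 steps

Path from A to the furthest cell:

┌─────┬───┬───┐
│A    │↱ ↓│   │
│ ╶───┘ ╷ │ ╷ │
│↳ → → ↑│↓│ │ │
├───────┤ └─┘ │
│B ← ← ↰│↳ → ↓│
├─────╴ └─┬─╴ │
│↱ → → ↑  │↓ ↲│
│ ╶───────┘ ╶─┤
│↑ ← ← ← ← ↲  │
└─────────────┘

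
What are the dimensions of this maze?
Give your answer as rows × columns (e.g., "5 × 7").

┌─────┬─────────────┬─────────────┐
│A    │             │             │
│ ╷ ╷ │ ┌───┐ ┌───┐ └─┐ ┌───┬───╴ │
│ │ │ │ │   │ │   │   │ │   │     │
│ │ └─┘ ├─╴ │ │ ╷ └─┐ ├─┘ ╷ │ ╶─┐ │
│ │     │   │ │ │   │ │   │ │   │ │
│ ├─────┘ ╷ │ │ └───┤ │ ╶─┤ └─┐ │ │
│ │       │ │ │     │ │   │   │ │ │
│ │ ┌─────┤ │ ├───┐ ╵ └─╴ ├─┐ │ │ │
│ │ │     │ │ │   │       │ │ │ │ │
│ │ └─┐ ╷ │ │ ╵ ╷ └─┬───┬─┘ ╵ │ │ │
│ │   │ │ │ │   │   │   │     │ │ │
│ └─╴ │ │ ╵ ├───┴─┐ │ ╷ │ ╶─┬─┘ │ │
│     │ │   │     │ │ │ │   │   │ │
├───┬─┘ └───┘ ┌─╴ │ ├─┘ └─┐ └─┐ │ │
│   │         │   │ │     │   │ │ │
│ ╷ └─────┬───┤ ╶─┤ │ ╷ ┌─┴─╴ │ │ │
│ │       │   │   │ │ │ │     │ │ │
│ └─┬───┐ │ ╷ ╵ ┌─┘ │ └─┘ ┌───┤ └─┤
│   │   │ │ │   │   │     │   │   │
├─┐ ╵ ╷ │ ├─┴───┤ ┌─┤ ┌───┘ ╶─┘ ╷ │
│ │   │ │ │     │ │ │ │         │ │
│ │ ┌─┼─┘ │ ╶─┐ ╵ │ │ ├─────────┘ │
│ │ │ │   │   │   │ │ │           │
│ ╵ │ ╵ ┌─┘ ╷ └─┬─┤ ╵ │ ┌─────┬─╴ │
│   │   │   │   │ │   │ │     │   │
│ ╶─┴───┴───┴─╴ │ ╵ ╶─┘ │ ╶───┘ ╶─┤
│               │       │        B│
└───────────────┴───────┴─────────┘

Counting the maze dimensions:
Rows (vertical): 14
Columns (horizontal): 17
Dimensions: 14 × 17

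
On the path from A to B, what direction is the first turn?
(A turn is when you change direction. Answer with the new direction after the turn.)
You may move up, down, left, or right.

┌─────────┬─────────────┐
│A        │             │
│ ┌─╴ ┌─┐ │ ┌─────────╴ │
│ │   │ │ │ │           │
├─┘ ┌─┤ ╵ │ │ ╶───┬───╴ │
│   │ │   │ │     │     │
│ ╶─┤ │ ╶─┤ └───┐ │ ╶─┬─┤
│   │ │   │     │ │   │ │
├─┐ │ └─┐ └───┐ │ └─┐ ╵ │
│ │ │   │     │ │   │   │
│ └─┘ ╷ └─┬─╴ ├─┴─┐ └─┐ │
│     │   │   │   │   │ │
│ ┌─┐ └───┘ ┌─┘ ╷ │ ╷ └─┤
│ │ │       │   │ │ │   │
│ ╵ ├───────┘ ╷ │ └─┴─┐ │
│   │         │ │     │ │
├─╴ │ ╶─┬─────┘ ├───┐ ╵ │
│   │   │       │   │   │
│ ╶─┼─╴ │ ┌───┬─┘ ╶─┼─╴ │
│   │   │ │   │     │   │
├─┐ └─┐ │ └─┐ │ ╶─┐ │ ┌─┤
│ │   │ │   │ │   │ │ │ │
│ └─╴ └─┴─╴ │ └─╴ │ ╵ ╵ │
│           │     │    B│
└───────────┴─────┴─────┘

Directions: right, right, right, right, down, down, left, down, right, down, right, right, down, left, down, left, left, left, up, left, left, down, down, right, down, left, down, right, down, right, down, right, right, right, up, left, up, up, right, right, right, up, up, up, right, down, down, right, right, down, right, down, left, down, down, right
First turn direction: down

Solution:

┌─────────┬─────────────┐
│A → → → ↓│             │
│ ┌─╴ ┌─┐ │ ┌─────────╴ │
│ │   │ │↓│ │           │
├─┘ ┌─┤ ╵ │ │ ╶───┬───╴ │
│   │ │↓ ↲│ │     │     │
│ ╶─┤ │ ╶─┤ └───┐ │ ╶─┬─┤
│   │ │↳ ↓│     │ │   │ │
├─┐ │ └─┐ └───┐ │ └─┐ ╵ │
│ │ │   │↳ → ↓│ │   │   │
│ └─┘ ╷ └─┬─╴ ├─┴─┐ └─┐ │
│↓ ← ↰│   │↓ ↲│↱ ↓│   │ │
│ ┌─┐ └───┘ ┌─┘ ╷ │ ╷ └─┤
│↓│ │↑ ← ← ↲│  ↑│↓│ │   │
│ ╵ ├───────┘ ╷ │ └─┴─┐ │
│↳ ↓│         │↑│↳ → ↓│ │
├─╴ │ ╶─┬─────┘ ├───┐ ╵ │
│↓ ↲│   │↱ → → ↑│   │↳ ↓│
│ ╶─┼─╴ │ ┌───┬─┘ ╶─┼─╴ │
│↳ ↓│   │↑│   │     │↓ ↲│
├─┐ └─┐ │ └─┐ │ ╶─┐ │ ┌─┤
│ │↳ ↓│ │↑ ↰│ │   │ │↓│ │
│ └─╴ └─┴─╴ │ └─╴ │ ╵ ╵ │
│    ↳ → → ↑│     │  ↳ B│
└───────────┴─────┴─────┘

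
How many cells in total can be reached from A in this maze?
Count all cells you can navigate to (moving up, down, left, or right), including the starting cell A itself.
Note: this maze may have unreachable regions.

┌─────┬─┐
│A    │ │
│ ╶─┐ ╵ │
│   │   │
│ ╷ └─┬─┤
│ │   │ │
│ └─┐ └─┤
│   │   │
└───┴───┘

Using BFS/flood-fill to find all reachable cells from A:
Maze size: 4 × 4 = 16 total cells
1 cell(s) are walled off and cannot be reached from A.
Reachable cells: 15

Reachable region (· marks reachable cells):

┌─────┬─┐
│A · ·│·│
│ ╶─┐ ╵ │
│· ·│· ·│
│ ╷ └─┬─┤
│·│· ·│ │
│ └─┐ └─┤
│· ·│· ·│
└───┴───┘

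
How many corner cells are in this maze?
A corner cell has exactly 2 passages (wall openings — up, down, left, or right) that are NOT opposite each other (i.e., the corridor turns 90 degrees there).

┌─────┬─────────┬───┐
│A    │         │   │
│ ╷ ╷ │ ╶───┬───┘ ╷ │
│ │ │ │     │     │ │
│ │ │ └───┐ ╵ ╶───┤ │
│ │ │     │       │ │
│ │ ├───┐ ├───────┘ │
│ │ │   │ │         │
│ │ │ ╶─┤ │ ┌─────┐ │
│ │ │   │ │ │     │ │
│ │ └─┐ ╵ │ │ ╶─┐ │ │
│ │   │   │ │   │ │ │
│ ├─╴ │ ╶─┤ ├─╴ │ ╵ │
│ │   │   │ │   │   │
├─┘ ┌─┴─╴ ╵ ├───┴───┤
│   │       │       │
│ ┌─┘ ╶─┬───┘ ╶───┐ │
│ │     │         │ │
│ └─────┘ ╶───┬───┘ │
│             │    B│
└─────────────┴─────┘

Counting corner cells (2 non-opposite passages):
Total corners: 39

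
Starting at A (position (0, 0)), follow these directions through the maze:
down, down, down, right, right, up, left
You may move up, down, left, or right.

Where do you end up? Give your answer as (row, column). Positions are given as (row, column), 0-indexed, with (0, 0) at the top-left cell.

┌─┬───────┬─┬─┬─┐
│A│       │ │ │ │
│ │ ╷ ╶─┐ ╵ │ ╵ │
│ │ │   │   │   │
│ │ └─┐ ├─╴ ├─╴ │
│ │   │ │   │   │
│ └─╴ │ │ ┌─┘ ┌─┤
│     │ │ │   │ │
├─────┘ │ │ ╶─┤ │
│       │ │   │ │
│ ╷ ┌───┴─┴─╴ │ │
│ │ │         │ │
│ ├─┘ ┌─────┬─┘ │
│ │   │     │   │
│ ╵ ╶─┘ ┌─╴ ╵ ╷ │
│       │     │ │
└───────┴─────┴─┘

Following directions step by step:
Start: (0, 0)
  down: (0, 0) → (1, 0)
  down: (1, 0) → (2, 0)
  down: (2, 0) → (3, 0)
  right: (3, 0) → (3, 1)
  right: (3, 1) → (3, 2)
  up: (3, 2) → (2, 2)
  left: (2, 2) → (2, 1)
Final position: (2, 1)

Path taken:

┌─┬───────┬─┬─┬─┐
│A│       │ │ │ │
│ │ ╷ ╶─┐ ╵ │ ╵ │
│↓│ │   │   │   │
│ │ └─┐ ├─╴ ├─╴ │
│↓│B ↰│ │   │   │
│ └─╴ │ │ ┌─┘ ┌─┤
│↳ → ↑│ │ │   │ │
├─────┘ │ │ ╶─┤ │
│       │ │   │ │
│ ╷ ┌───┴─┴─╴ │ │
│ │ │         │ │
│ ├─┘ ┌─────┬─┘ │
│ │   │     │   │
│ ╵ ╶─┘ ┌─╴ ╵ ╷ │
│       │     │ │
└───────┴─────┴─┘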